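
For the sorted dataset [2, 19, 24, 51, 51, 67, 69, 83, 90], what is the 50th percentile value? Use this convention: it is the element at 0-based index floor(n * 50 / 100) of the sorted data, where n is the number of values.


The dataset has n = 9 elements.
Index = floor(9 * 50 / 100) = floor(450 / 100) = floor(4.5) = 4
Counting from index 0 in the sorted data, the element at index 4 is 51.
Final answer: 51


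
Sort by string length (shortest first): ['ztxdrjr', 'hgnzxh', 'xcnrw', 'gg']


Compute lengths:
  'ztxdrjr' has length 7
  'hgnzxh' has length 6
  'xcnrw' has length 5
  'gg' has length 2
Lengths in increasing order: 2 < 5 < 6 < 7
Listing the words in that order gives the answer.
Final answer: ['gg', 'xcnrw', 'hgnzxh', 'ztxdrjr']


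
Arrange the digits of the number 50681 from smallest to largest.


The number 50681 has digits: 5, 0, 6, 8, 1
Sorted: 0, 1, 5, 6, 8
Joining the sorted digits gives the result.
Final answer: 01568


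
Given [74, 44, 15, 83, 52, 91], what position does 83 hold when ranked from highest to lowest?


Sort descending: [91, 83, 74, 52, 44, 15]
Find 83 in the sorted list.
83 is at position 2.
Final answer: 2


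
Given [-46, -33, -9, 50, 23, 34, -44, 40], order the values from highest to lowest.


Original list: [-46, -33, -9, 50, 23, 34, -44, 40]
Repeatedly take the largest remaining element:
  Remaining [-46, -33, -9, 50, 23, 34, -44, 40] -> largest is 50
  Remaining [-46, -33, -9, 23, 34, -44, 40] -> largest is 40
  Remaining [-46, -33, -9, 23, 34, -44] -> largest is 34
  Remaining [-46, -33, -9, 23, -44] -> largest is 23
  Remaining [-46, -33, -9, -44] -> largest is -9
  Remaining [-46, -33, -44] -> largest is -33
  Remaining [-46, -44] -> largest is -44
  Remaining [-46] -> largest is -46
Collecting the picks in order gives the descending list.
Final answer: [50, 40, 34, 23, -9, -33, -44, -46]


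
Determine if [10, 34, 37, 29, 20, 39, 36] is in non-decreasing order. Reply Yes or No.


Check consecutive pairs:
  10 <= 34? True
  34 <= 37? True
  37 <= 29? False
  29 <= 20? False
  20 <= 39? True
  39 <= 36? False
3 consecutive pair(s) are out of order, so the list is not sorted.
Final answer: No


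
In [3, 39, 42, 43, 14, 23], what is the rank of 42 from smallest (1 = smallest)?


Sort ascending: [3, 14, 23, 39, 42, 43]
Find 42 in the sorted list.
42 is at position 5 (1-indexed).
Final answer: 5


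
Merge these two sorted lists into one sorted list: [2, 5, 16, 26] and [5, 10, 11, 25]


List A: [2, 5, 16, 26]
List B: [5, 10, 11, 25]
Repeatedly compare the front elements and take the smaller:
  2 vs 5 -> take 2
  5 vs 5 -> take 5
  16 vs 5 -> take 5
  16 vs 10 -> take 10
  16 vs 11 -> take 11
  16 vs 25 -> take 16
  26 vs 25 -> take 25
  B is exhausted; append the rest of A: [26]
Final answer: [2, 5, 5, 10, 11, 16, 25, 26]


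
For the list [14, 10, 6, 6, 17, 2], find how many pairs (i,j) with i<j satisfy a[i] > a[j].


For each element, count the later elements that are smaller than it:
  14 (index 0): smaller elements after it = [10, 6, 6, 2] -> 4
  10 (index 1): smaller elements after it = [6, 6, 2] -> 3
  6 (index 2): smaller elements after it = [2] -> 1
  6 (index 3): smaller elements after it = [2] -> 1
  17 (index 4): smaller elements after it = [2] -> 1
Total inversions = 4 + 3 + 1 + 1 + 1 = 10
Final answer: 10


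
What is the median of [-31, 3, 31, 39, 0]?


First, sort the list: [-31, 0, 3, 31, 39]
The list has 5 elements (odd count).
The middle index is 2 (0-based), and the element there is 3.
Final answer: 3


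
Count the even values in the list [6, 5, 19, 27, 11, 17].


Check each element:
  6 is even
  5 is odd
  19 is odd
  27 is odd
  11 is odd
  17 is odd
Evens: [6]
Count of evens = 1
Final answer: 1


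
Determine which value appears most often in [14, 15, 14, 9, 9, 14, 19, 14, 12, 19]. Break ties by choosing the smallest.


Count the frequency of each value:
  9 appears 2 time(s)
  12 appears 1 time(s)
  14 appears 4 time(s)
  15 appears 1 time(s)
  19 appears 2 time(s)
Maximum frequency is 4.
Only 14 reaches that frequency, so it is the mode.
Final answer: 14


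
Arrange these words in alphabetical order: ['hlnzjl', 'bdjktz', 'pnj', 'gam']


Compare strings character by character (the first differing letter decides):
  'bdjktz' < 'gam' since 'b' < 'g' at position 1
  'gam' < 'hlnzjl' since 'g' < 'h' at position 1
  'hlnzjl' < 'pnj' since 'h' < 'p' at position 1
Chaining these comparisons gives the alphabetical order.
Final answer: ['bdjktz', 'gam', 'hlnzjl', 'pnj']


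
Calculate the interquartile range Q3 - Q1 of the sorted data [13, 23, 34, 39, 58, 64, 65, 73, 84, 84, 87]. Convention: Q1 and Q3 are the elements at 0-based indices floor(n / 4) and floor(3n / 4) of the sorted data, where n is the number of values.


The data has n = 11 elements.
Q1 index = floor(11 / 4) = floor(2.75) = 2; Q3 index = floor(3 * 11 / 4) = floor(8.25) = 8
Q1 = element at index 2 = 34
Q3 = element at index 8 = 84
IQR = 84 - 34 = 50
Final answer: 50


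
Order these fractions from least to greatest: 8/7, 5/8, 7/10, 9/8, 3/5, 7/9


Convert to decimal for comparison:
  8/7 = 1.1429
  5/8 = 0.625
  7/10 = 0.7
  9/8 = 1.125
  3/5 = 0.6
  7/9 = 0.7778
Decimals in increasing order: 0.6 < 0.625 < 0.7 < 0.7778 < 1.125 < 1.1429
Writing each back as its fraction gives the sorted order.
Final answer: 3/5, 5/8, 7/10, 7/9, 9/8, 8/7


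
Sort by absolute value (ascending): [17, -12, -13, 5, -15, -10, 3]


Compute absolute values:
  |17| = 17
  |-12| = 12
  |-13| = 13
  |5| = 5
  |-15| = 15
  |-10| = 10
  |3| = 3
Absolute values in increasing order: 3 < 5 < 10 < 12 < 13 < 15 < 17
Listing the original numbers in that order gives the answer.
Final answer: [3, 5, -10, -12, -13, -15, 17]


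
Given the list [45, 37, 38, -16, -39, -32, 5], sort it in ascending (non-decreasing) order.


Original list: [45, 37, 38, -16, -39, -32, 5]
Repeatedly take the smallest remaining element:
  Remaining [45, 37, 38, -16, -39, -32, 5] -> smallest is -39
  Remaining [45, 37, 38, -16, -32, 5] -> smallest is -32
  Remaining [45, 37, 38, -16, 5] -> smallest is -16
  Remaining [45, 37, 38, 5] -> smallest is 5
  Remaining [45, 37, 38] -> smallest is 37
  Remaining [45, 38] -> smallest is 38
  Remaining [45] -> smallest is 45
Collecting the picks in order gives the sorted list.
Final answer: [-39, -32, -16, 5, 37, 38, 45]


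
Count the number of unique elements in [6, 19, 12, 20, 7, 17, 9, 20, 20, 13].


List all unique values:
Distinct values: [6, 7, 9, 12, 13, 17, 19, 20]
Count = 8
Final answer: 8


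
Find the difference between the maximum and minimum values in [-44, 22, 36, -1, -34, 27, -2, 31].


Maximum value: 36
Minimum value: -44
Range = 36 - (-44) = 80
Final answer: 80


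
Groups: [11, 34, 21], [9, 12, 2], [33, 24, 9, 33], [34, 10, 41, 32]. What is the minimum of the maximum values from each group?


Find max of each group:
  Group 1: [11, 34, 21] -> max = 34
  Group 2: [9, 12, 2] -> max = 12
  Group 3: [33, 24, 9, 33] -> max = 33
  Group 4: [34, 10, 41, 32] -> max = 41
Maxes: [34, 12, 33, 41]
Minimum of maxes = 12
Final answer: 12


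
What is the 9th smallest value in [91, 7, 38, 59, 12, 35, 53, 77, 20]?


Sort ascending: [7, 12, 20, 35, 38, 53, 59, 77, 91]
The 9th element (1-indexed) is at index 8.
Value = 91
Final answer: 91


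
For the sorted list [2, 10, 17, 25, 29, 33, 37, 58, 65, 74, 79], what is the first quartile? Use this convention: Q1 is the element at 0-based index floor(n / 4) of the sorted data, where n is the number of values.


The list has n = 11 elements.
Q1 index = floor(11 / 4) = floor(2.75) = 2
Counting from index 0 in the sorted data, the element at index 2 is 17.
Final answer: 17


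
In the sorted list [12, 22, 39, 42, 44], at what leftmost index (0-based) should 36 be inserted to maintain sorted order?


List is sorted: [12, 22, 39, 42, 44]
We need the leftmost position where 36 can be inserted, i.e. the first index whose element is >= 36 (or the end of the list if none is).
Binary search with low=0, high=5 (0-based indices):
  low=0, high=5, mid=2: a[2]=39 >= 36, so high = 2
  low=0, high=2, mid=1: a[1]=22 < 36, so low = 2
Now low = high = 2, so the insertion index is 2.
Final answer: 2


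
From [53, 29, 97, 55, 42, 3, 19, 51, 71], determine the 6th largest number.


Sort descending: [97, 71, 55, 53, 51, 42, 29, 19, 3]
The 6th element (1-indexed) is at index 5.
Value = 42
Final answer: 42


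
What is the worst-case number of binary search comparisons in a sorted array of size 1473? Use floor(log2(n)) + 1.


Binary search halves the search space each step.
Maximum comparisons = floor(log2(1473)) + 1
log2(1473) = 10.5245
floor(log2(1473)) = 10, so 10 + 1 = 11
Final answer: 11


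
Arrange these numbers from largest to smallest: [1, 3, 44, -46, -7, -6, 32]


Original list: [1, 3, 44, -46, -7, -6, 32]
Repeatedly take the largest remaining element:
  Remaining [1, 3, 44, -46, -7, -6, 32] -> largest is 44
  Remaining [1, 3, -46, -7, -6, 32] -> largest is 32
  Remaining [1, 3, -46, -7, -6] -> largest is 3
  Remaining [1, -46, -7, -6] -> largest is 1
  Remaining [-46, -7, -6] -> largest is -6
  Remaining [-46, -7] -> largest is -7
  Remaining [-46] -> largest is -46
Collecting the picks in order gives the descending list.
Final answer: [44, 32, 3, 1, -6, -7, -46]


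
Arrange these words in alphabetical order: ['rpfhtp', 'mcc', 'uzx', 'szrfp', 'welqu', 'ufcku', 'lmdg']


Compare strings character by character (the first differing letter decides):
  'lmdg' < 'mcc' since 'l' < 'm' at position 1
  'mcc' < 'rpfhtp' since 'm' < 'r' at position 1
  'rpfhtp' < 'szrfp' since 'r' < 's' at position 1
  'szrfp' < 'ufcku' since 's' < 'u' at position 1
  'ufcku' < 'uzx' since 'f' < 'z' at position 2
  'uzx' < 'welqu' since 'u' < 'w' at position 1
Chaining these comparisons gives the alphabetical order.
Final answer: ['lmdg', 'mcc', 'rpfhtp', 'szrfp', 'ufcku', 'uzx', 'welqu']


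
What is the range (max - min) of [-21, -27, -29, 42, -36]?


Maximum value: 42
Minimum value: -36
Range = 42 - (-36) = 78
Final answer: 78


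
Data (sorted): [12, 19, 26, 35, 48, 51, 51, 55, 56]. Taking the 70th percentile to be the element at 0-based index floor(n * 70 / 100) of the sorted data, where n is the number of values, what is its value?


The dataset has n = 9 elements.
Index = floor(9 * 70 / 100) = floor(630 / 100) = floor(6.3) = 6
Counting from index 0 in the sorted data, the element at index 6 is 51.
Final answer: 51


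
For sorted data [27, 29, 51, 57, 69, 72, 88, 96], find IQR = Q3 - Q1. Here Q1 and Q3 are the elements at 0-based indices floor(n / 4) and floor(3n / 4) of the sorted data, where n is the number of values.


The data has n = 8 elements.
Q1 index = floor(8 / 4) = floor(2) = 2; Q3 index = floor(3 * 8 / 4) = floor(6) = 6
Q1 = element at index 2 = 51
Q3 = element at index 6 = 88
IQR = 88 - 51 = 37
Final answer: 37


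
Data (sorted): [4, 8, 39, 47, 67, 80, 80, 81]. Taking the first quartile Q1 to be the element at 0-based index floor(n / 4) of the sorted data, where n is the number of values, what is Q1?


The list has n = 8 elements.
Q1 index = floor(8 / 4) = floor(2) = 2
Counting from index 0 in the sorted data, the element at index 2 is 39.
Final answer: 39


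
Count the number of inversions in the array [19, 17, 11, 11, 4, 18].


For each element, count the later elements that are smaller than it:
  19 (index 0): smaller elements after it = [17, 11, 11, 4, 18] -> 5
  17 (index 1): smaller elements after it = [11, 11, 4] -> 3
  11 (index 2): smaller elements after it = [4] -> 1
  11 (index 3): smaller elements after it = [4] -> 1
  4 (index 4): smaller elements after it = [] -> 0
Total inversions = 5 + 3 + 1 + 1 + 0 = 10
Final answer: 10


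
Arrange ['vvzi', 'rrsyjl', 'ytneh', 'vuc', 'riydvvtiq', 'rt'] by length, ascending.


Compute lengths:
  'vvzi' has length 4
  'rrsyjl' has length 6
  'ytneh' has length 5
  'vuc' has length 3
  'riydvvtiq' has length 9
  'rt' has length 2
Lengths in increasing order: 2 < 3 < 4 < 5 < 6 < 9
Listing the words in that order gives the answer.
Final answer: ['rt', 'vuc', 'vvzi', 'ytneh', 'rrsyjl', 'riydvvtiq']


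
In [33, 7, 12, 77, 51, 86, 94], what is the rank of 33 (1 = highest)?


Sort descending: [94, 86, 77, 51, 33, 12, 7]
Find 33 in the sorted list.
33 is at position 5.
Final answer: 5


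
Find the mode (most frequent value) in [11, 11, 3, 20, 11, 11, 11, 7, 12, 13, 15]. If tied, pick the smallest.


Count the frequency of each value:
  3 appears 1 time(s)
  7 appears 1 time(s)
  11 appears 5 time(s)
  12 appears 1 time(s)
  13 appears 1 time(s)
  15 appears 1 time(s)
  20 appears 1 time(s)
Maximum frequency is 5.
Only 11 reaches that frequency, so it is the mode.
Final answer: 11


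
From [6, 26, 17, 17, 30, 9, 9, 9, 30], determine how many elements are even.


Check each element:
  6 is even
  26 is even
  17 is odd
  17 is odd
  30 is even
  9 is odd
  9 is odd
  9 is odd
  30 is even
Evens: [6, 26, 30, 30]
Count of evens = 4
Final answer: 4


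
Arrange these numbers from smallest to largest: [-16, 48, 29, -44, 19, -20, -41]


Original list: [-16, 48, 29, -44, 19, -20, -41]
Repeatedly take the smallest remaining element:
  Remaining [-16, 48, 29, -44, 19, -20, -41] -> smallest is -44
  Remaining [-16, 48, 29, 19, -20, -41] -> smallest is -41
  Remaining [-16, 48, 29, 19, -20] -> smallest is -20
  Remaining [-16, 48, 29, 19] -> smallest is -16
  Remaining [48, 29, 19] -> smallest is 19
  Remaining [48, 29] -> smallest is 29
  Remaining [48] -> smallest is 48
Collecting the picks in order gives the sorted list.
Final answer: [-44, -41, -20, -16, 19, 29, 48]


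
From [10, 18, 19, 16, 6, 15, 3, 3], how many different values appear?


List all unique values:
Distinct values: [3, 6, 10, 15, 16, 18, 19]
Count = 7
Final answer: 7


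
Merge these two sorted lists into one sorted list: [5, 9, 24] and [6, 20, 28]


List A: [5, 9, 24]
List B: [6, 20, 28]
Repeatedly compare the front elements and take the smaller:
  5 vs 6 -> take 5
  9 vs 6 -> take 6
  9 vs 20 -> take 9
  24 vs 20 -> take 20
  24 vs 28 -> take 24
  A is exhausted; append the rest of B: [28]
Final answer: [5, 6, 9, 20, 24, 28]


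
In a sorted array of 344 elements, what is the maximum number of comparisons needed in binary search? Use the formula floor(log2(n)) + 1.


Binary search halves the search space each step.
Maximum comparisons = floor(log2(344)) + 1
log2(344) = 8.4263
floor(log2(344)) = 8, so 8 + 1 = 9
Final answer: 9


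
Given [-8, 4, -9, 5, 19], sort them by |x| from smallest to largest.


Compute absolute values:
  |-8| = 8
  |4| = 4
  |-9| = 9
  |5| = 5
  |19| = 19
Absolute values in increasing order: 4 < 5 < 8 < 9 < 19
Listing the original numbers in that order gives the answer.
Final answer: [4, 5, -8, -9, 19]


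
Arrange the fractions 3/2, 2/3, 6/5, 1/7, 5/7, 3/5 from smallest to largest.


Convert to decimal for comparison:
  3/2 = 1.5
  2/3 = 0.6667
  6/5 = 1.2
  1/7 = 0.1429
  5/7 = 0.7143
  3/5 = 0.6
Decimals in increasing order: 0.1429 < 0.6 < 0.6667 < 0.7143 < 1.2 < 1.5
Writing each back as its fraction gives the sorted order.
Final answer: 1/7, 3/5, 2/3, 5/7, 6/5, 3/2


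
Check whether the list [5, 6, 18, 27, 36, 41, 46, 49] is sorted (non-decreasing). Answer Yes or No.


Check consecutive pairs:
  5 <= 6? True
  6 <= 18? True
  18 <= 27? True
  27 <= 36? True
  36 <= 41? True
  41 <= 46? True
  46 <= 49? True
Every consecutive pair is in order, so the list is non-decreasing.
Final answer: Yes


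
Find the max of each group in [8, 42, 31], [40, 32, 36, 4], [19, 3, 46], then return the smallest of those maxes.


Find max of each group:
  Group 1: [8, 42, 31] -> max = 42
  Group 2: [40, 32, 36, 4] -> max = 40
  Group 3: [19, 3, 46] -> max = 46
Maxes: [42, 40, 46]
Minimum of maxes = 40
Final answer: 40


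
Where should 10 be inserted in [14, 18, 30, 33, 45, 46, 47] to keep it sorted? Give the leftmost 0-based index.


List is sorted: [14, 18, 30, 33, 45, 46, 47]
We need the leftmost position where 10 can be inserted, i.e. the first index whose element is >= 10 (or the end of the list if none is).
Binary search with low=0, high=7 (0-based indices):
  low=0, high=7, mid=3: a[3]=33 >= 10, so high = 3
  low=0, high=3, mid=1: a[1]=18 >= 10, so high = 1
  low=0, high=1, mid=0: a[0]=14 >= 10, so high = 0
Now low = high = 0, so the insertion index is 0.
Final answer: 0


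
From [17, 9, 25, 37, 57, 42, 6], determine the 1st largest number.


Sort descending: [57, 42, 37, 25, 17, 9, 6]
The 1st element (1-indexed) is at index 0.
Value = 57
Final answer: 57


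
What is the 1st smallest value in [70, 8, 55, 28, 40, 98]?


Sort ascending: [8, 28, 40, 55, 70, 98]
The 1st element (1-indexed) is at index 0.
Value = 8
Final answer: 8


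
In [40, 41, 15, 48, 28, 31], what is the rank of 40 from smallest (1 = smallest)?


Sort ascending: [15, 28, 31, 40, 41, 48]
Find 40 in the sorted list.
40 is at position 4 (1-indexed).
Final answer: 4


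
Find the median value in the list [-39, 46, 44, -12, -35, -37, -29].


First, sort the list: [-39, -37, -35, -29, -12, 44, 46]
The list has 7 elements (odd count).
The middle index is 3 (0-based), and the element there is -29.
Final answer: -29


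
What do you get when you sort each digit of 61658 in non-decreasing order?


The number 61658 has digits: 6, 1, 6, 5, 8
Sorted: 1, 5, 6, 6, 8
Joining the sorted digits gives the result.
Final answer: 15668


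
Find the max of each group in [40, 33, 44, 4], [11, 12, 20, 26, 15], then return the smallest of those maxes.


Find max of each group:
  Group 1: [40, 33, 44, 4] -> max = 44
  Group 2: [11, 12, 20, 26, 15] -> max = 26
Maxes: [44, 26]
Minimum of maxes = 26
Final answer: 26


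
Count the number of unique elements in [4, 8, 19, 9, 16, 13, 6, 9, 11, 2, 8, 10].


List all unique values:
Distinct values: [2, 4, 6, 8, 9, 10, 11, 13, 16, 19]
Count = 10
Final answer: 10


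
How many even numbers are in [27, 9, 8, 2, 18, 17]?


Check each element:
  27 is odd
  9 is odd
  8 is even
  2 is even
  18 is even
  17 is odd
Evens: [8, 2, 18]
Count of evens = 3
Final answer: 3


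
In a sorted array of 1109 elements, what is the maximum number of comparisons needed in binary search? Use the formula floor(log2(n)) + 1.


Binary search halves the search space each step.
Maximum comparisons = floor(log2(1109)) + 1
log2(1109) = 10.115
floor(log2(1109)) = 10, so 10 + 1 = 11
Final answer: 11


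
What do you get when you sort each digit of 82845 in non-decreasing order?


The number 82845 has digits: 8, 2, 8, 4, 5
Sorted: 2, 4, 5, 8, 8
Joining the sorted digits gives the result.
Final answer: 24588


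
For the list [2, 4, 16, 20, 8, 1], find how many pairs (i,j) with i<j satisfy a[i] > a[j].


For each element, count the later elements that are smaller than it:
  2 (index 0): smaller elements after it = [1] -> 1
  4 (index 1): smaller elements after it = [1] -> 1
  16 (index 2): smaller elements after it = [8, 1] -> 2
  20 (index 3): smaller elements after it = [8, 1] -> 2
  8 (index 4): smaller elements after it = [1] -> 1
Total inversions = 1 + 1 + 2 + 2 + 1 = 7
Final answer: 7


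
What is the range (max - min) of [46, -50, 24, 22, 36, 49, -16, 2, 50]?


Maximum value: 50
Minimum value: -50
Range = 50 - (-50) = 100
Final answer: 100


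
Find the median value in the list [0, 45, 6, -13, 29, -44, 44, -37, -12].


First, sort the list: [-44, -37, -13, -12, 0, 6, 29, 44, 45]
The list has 9 elements (odd count).
The middle index is 4 (0-based), and the element there is 0.
Final answer: 0


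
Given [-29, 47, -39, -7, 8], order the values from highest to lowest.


Original list: [-29, 47, -39, -7, 8]
Repeatedly take the largest remaining element:
  Remaining [-29, 47, -39, -7, 8] -> largest is 47
  Remaining [-29, -39, -7, 8] -> largest is 8
  Remaining [-29, -39, -7] -> largest is -7
  Remaining [-29, -39] -> largest is -29
  Remaining [-39] -> largest is -39
Collecting the picks in order gives the descending list.
Final answer: [47, 8, -7, -29, -39]


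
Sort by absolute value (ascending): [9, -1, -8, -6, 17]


Compute absolute values:
  |9| = 9
  |-1| = 1
  |-8| = 8
  |-6| = 6
  |17| = 17
Absolute values in increasing order: 1 < 6 < 8 < 9 < 17
Listing the original numbers in that order gives the answer.
Final answer: [-1, -6, -8, 9, 17]


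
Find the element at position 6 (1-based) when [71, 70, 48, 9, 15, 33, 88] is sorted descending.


Sort descending: [88, 71, 70, 48, 33, 15, 9]
The 6th element (1-indexed) is at index 5.
Value = 15
Final answer: 15


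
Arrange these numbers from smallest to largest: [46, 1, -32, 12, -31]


Original list: [46, 1, -32, 12, -31]
Repeatedly take the smallest remaining element:
  Remaining [46, 1, -32, 12, -31] -> smallest is -32
  Remaining [46, 1, 12, -31] -> smallest is -31
  Remaining [46, 1, 12] -> smallest is 1
  Remaining [46, 12] -> smallest is 12
  Remaining [46] -> smallest is 46
Collecting the picks in order gives the sorted list.
Final answer: [-32, -31, 1, 12, 46]


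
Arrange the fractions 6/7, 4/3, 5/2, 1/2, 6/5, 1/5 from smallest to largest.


Convert to decimal for comparison:
  6/7 = 0.8571
  4/3 = 1.3333
  5/2 = 2.5
  1/2 = 0.5
  6/5 = 1.2
  1/5 = 0.2
Decimals in increasing order: 0.2 < 0.5 < 0.8571 < 1.2 < 1.3333 < 2.5
Writing each back as its fraction gives the sorted order.
Final answer: 1/5, 1/2, 6/7, 6/5, 4/3, 5/2


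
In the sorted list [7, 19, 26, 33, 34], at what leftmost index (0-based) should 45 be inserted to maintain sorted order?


List is sorted: [7, 19, 26, 33, 34]
We need the leftmost position where 45 can be inserted, i.e. the first index whose element is >= 45 (or the end of the list if none is).
Binary search with low=0, high=5 (0-based indices):
  low=0, high=5, mid=2: a[2]=26 < 45, so low = 3
  low=3, high=5, mid=4: a[4]=34 < 45, so low = 5
Now low = high = 5, so the insertion index is 5.
Final answer: 5


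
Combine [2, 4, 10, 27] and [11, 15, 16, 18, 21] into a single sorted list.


List A: [2, 4, 10, 27]
List B: [11, 15, 16, 18, 21]
Repeatedly compare the front elements and take the smaller:
  2 vs 11 -> take 2
  4 vs 11 -> take 4
  10 vs 11 -> take 10
  27 vs 11 -> take 11
  27 vs 15 -> take 15
  27 vs 16 -> take 16
  27 vs 18 -> take 18
  27 vs 21 -> take 21
  B is exhausted; append the rest of A: [27]
Final answer: [2, 4, 10, 11, 15, 16, 18, 21, 27]


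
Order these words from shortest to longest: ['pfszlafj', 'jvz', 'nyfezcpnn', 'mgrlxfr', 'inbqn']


Compute lengths:
  'pfszlafj' has length 8
  'jvz' has length 3
  'nyfezcpnn' has length 9
  'mgrlxfr' has length 7
  'inbqn' has length 5
Lengths in increasing order: 3 < 5 < 7 < 8 < 9
Listing the words in that order gives the answer.
Final answer: ['jvz', 'inbqn', 'mgrlxfr', 'pfszlafj', 'nyfezcpnn']


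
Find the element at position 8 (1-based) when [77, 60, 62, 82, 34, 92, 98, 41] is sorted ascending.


Sort ascending: [34, 41, 60, 62, 77, 82, 92, 98]
The 8th element (1-indexed) is at index 7.
Value = 98
Final answer: 98


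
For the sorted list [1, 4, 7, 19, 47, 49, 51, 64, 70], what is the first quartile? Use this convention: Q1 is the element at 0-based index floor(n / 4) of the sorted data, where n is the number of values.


The list has n = 9 elements.
Q1 index = floor(9 / 4) = floor(2.25) = 2
Counting from index 0 in the sorted data, the element at index 2 is 7.
Final answer: 7


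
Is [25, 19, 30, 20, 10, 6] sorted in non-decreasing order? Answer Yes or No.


Check consecutive pairs:
  25 <= 19? False
  19 <= 30? True
  30 <= 20? False
  20 <= 10? False
  10 <= 6? False
4 consecutive pair(s) are out of order, so the list is not sorted.
Final answer: No


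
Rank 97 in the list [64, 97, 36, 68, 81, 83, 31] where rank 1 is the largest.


Sort descending: [97, 83, 81, 68, 64, 36, 31]
Find 97 in the sorted list.
97 is at position 1.
Final answer: 1


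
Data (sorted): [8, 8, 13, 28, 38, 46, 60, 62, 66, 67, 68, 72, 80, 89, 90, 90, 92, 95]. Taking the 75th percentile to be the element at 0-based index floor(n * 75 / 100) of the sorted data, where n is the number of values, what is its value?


The dataset has n = 18 elements.
Index = floor(18 * 75 / 100) = floor(1350 / 100) = floor(13.5) = 13
Counting from index 0 in the sorted data, the element at index 13 is 89.
Final answer: 89


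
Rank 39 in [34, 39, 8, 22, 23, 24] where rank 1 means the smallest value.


Sort ascending: [8, 22, 23, 24, 34, 39]
Find 39 in the sorted list.
39 is at position 6 (1-indexed).
Final answer: 6


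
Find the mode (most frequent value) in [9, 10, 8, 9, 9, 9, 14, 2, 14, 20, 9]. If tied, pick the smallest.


Count the frequency of each value:
  2 appears 1 time(s)
  8 appears 1 time(s)
  9 appears 5 time(s)
  10 appears 1 time(s)
  14 appears 2 time(s)
  20 appears 1 time(s)
Maximum frequency is 5.
Only 9 reaches that frequency, so it is the mode.
Final answer: 9


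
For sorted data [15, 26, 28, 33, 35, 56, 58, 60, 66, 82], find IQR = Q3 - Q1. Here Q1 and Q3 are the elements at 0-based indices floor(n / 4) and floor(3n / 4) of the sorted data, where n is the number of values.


The data has n = 10 elements.
Q1 index = floor(10 / 4) = floor(2.5) = 2; Q3 index = floor(3 * 10 / 4) = floor(7.5) = 7
Q1 = element at index 2 = 28
Q3 = element at index 7 = 60
IQR = 60 - 28 = 32
Final answer: 32


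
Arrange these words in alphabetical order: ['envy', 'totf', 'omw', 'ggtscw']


Compare strings character by character (the first differing letter decides):
  'envy' < 'ggtscw' since 'e' < 'g' at position 1
  'ggtscw' < 'omw' since 'g' < 'o' at position 1
  'omw' < 'totf' since 'o' < 't' at position 1
Chaining these comparisons gives the alphabetical order.
Final answer: ['envy', 'ggtscw', 'omw', 'totf']


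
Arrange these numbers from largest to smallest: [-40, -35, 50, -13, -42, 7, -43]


Original list: [-40, -35, 50, -13, -42, 7, -43]
Repeatedly take the largest remaining element:
  Remaining [-40, -35, 50, -13, -42, 7, -43] -> largest is 50
  Remaining [-40, -35, -13, -42, 7, -43] -> largest is 7
  Remaining [-40, -35, -13, -42, -43] -> largest is -13
  Remaining [-40, -35, -42, -43] -> largest is -35
  Remaining [-40, -42, -43] -> largest is -40
  Remaining [-42, -43] -> largest is -42
  Remaining [-43] -> largest is -43
Collecting the picks in order gives the descending list.
Final answer: [50, 7, -13, -35, -40, -42, -43]


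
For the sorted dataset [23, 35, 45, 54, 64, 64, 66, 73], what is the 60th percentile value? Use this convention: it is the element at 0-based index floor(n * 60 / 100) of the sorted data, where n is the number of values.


The dataset has n = 8 elements.
Index = floor(8 * 60 / 100) = floor(480 / 100) = floor(4.8) = 4
Counting from index 0 in the sorted data, the element at index 4 is 64.
Final answer: 64


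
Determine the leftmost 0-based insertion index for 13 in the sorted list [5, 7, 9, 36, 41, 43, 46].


List is sorted: [5, 7, 9, 36, 41, 43, 46]
We need the leftmost position where 13 can be inserted, i.e. the first index whose element is >= 13 (or the end of the list if none is).
Binary search with low=0, high=7 (0-based indices):
  low=0, high=7, mid=3: a[3]=36 >= 13, so high = 3
  low=0, high=3, mid=1: a[1]=7 < 13, so low = 2
  low=2, high=3, mid=2: a[2]=9 < 13, so low = 3
Now low = high = 3, so the insertion index is 3.
Final answer: 3


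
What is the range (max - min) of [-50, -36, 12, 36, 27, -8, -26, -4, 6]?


Maximum value: 36
Minimum value: -50
Range = 36 - (-50) = 86
Final answer: 86


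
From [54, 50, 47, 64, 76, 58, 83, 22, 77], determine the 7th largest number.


Sort descending: [83, 77, 76, 64, 58, 54, 50, 47, 22]
The 7th element (1-indexed) is at index 6.
Value = 50
Final answer: 50


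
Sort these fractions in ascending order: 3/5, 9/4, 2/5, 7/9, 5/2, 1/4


Convert to decimal for comparison:
  3/5 = 0.6
  9/4 = 2.25
  2/5 = 0.4
  7/9 = 0.7778
  5/2 = 2.5
  1/4 = 0.25
Decimals in increasing order: 0.25 < 0.4 < 0.6 < 0.7778 < 2.25 < 2.5
Writing each back as its fraction gives the sorted order.
Final answer: 1/4, 2/5, 3/5, 7/9, 9/4, 5/2


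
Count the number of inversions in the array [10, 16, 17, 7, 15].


For each element, count the later elements that are smaller than it:
  10 (index 0): smaller elements after it = [7] -> 1
  16 (index 1): smaller elements after it = [7, 15] -> 2
  17 (index 2): smaller elements after it = [7, 15] -> 2
  7 (index 3): smaller elements after it = [] -> 0
Total inversions = 1 + 2 + 2 + 0 = 5
Final answer: 5


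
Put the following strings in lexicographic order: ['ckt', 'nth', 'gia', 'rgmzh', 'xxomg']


Compare strings character by character (the first differing letter decides):
  'ckt' < 'gia' since 'c' < 'g' at position 1
  'gia' < 'nth' since 'g' < 'n' at position 1
  'nth' < 'rgmzh' since 'n' < 'r' at position 1
  'rgmzh' < 'xxomg' since 'r' < 'x' at position 1
Chaining these comparisons gives the alphabetical order.
Final answer: ['ckt', 'gia', 'nth', 'rgmzh', 'xxomg']


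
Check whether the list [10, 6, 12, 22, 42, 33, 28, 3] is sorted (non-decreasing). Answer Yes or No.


Check consecutive pairs:
  10 <= 6? False
  6 <= 12? True
  12 <= 22? True
  22 <= 42? True
  42 <= 33? False
  33 <= 28? False
  28 <= 3? False
4 consecutive pair(s) are out of order, so the list is not sorted.
Final answer: No


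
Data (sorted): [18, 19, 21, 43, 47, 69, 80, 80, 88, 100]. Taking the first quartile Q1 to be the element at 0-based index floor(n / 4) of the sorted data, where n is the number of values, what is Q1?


The list has n = 10 elements.
Q1 index = floor(10 / 4) = floor(2.5) = 2
Counting from index 0 in the sorted data, the element at index 2 is 21.
Final answer: 21


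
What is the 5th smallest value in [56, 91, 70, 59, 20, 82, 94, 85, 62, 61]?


Sort ascending: [20, 56, 59, 61, 62, 70, 82, 85, 91, 94]
The 5th element (1-indexed) is at index 4.
Value = 62
Final answer: 62


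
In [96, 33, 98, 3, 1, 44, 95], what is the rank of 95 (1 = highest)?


Sort descending: [98, 96, 95, 44, 33, 3, 1]
Find 95 in the sorted list.
95 is at position 3.
Final answer: 3


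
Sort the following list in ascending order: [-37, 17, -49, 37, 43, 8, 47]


Original list: [-37, 17, -49, 37, 43, 8, 47]
Repeatedly take the smallest remaining element:
  Remaining [-37, 17, -49, 37, 43, 8, 47] -> smallest is -49
  Remaining [-37, 17, 37, 43, 8, 47] -> smallest is -37
  Remaining [17, 37, 43, 8, 47] -> smallest is 8
  Remaining [17, 37, 43, 47] -> smallest is 17
  Remaining [37, 43, 47] -> smallest is 37
  Remaining [43, 47] -> smallest is 43
  Remaining [47] -> smallest is 47
Collecting the picks in order gives the sorted list.
Final answer: [-49, -37, 8, 17, 37, 43, 47]


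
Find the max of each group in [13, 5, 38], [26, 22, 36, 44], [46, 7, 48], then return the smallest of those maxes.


Find max of each group:
  Group 1: [13, 5, 38] -> max = 38
  Group 2: [26, 22, 36, 44] -> max = 44
  Group 3: [46, 7, 48] -> max = 48
Maxes: [38, 44, 48]
Minimum of maxes = 38
Final answer: 38


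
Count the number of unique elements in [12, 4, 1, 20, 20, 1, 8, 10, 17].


List all unique values:
Distinct values: [1, 4, 8, 10, 12, 17, 20]
Count = 7
Final answer: 7


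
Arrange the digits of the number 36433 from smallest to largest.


The number 36433 has digits: 3, 6, 4, 3, 3
Sorted: 3, 3, 3, 4, 6
Joining the sorted digits gives the result.
Final answer: 33346


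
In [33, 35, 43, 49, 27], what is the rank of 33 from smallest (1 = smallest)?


Sort ascending: [27, 33, 35, 43, 49]
Find 33 in the sorted list.
33 is at position 2 (1-indexed).
Final answer: 2


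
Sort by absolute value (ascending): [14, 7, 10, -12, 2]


Compute absolute values:
  |14| = 14
  |7| = 7
  |10| = 10
  |-12| = 12
  |2| = 2
Absolute values in increasing order: 2 < 7 < 10 < 12 < 14
Listing the original numbers in that order gives the answer.
Final answer: [2, 7, 10, -12, 14]


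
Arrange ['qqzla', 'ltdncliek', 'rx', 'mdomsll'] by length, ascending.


Compute lengths:
  'qqzla' has length 5
  'ltdncliek' has length 9
  'rx' has length 2
  'mdomsll' has length 7
Lengths in increasing order: 2 < 5 < 7 < 9
Listing the words in that order gives the answer.
Final answer: ['rx', 'qqzla', 'mdomsll', 'ltdncliek']


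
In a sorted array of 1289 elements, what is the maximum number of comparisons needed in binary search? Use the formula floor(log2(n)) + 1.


Binary search halves the search space each step.
Maximum comparisons = floor(log2(1289)) + 1
log2(1289) = 10.332
floor(log2(1289)) = 10, so 10 + 1 = 11
Final answer: 11


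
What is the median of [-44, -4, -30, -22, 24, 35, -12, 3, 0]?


First, sort the list: [-44, -30, -22, -12, -4, 0, 3, 24, 35]
The list has 9 elements (odd count).
The middle index is 4 (0-based), and the element there is -4.
Final answer: -4


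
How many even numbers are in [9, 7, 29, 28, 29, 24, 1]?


Check each element:
  9 is odd
  7 is odd
  29 is odd
  28 is even
  29 is odd
  24 is even
  1 is odd
Evens: [28, 24]
Count of evens = 2
Final answer: 2


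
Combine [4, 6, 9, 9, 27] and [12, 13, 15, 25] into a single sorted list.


List A: [4, 6, 9, 9, 27]
List B: [12, 13, 15, 25]
Repeatedly compare the front elements and take the smaller:
  4 vs 12 -> take 4
  6 vs 12 -> take 6
  9 vs 12 -> take 9
  9 vs 12 -> take 9
  27 vs 12 -> take 12
  27 vs 13 -> take 13
  27 vs 15 -> take 15
  27 vs 25 -> take 25
  B is exhausted; append the rest of A: [27]
Final answer: [4, 6, 9, 9, 12, 13, 15, 25, 27]


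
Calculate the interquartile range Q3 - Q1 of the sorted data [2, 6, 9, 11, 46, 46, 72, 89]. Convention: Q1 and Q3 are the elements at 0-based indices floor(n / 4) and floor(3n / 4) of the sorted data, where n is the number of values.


The data has n = 8 elements.
Q1 index = floor(8 / 4) = floor(2) = 2; Q3 index = floor(3 * 8 / 4) = floor(6) = 6
Q1 = element at index 2 = 9
Q3 = element at index 6 = 72
IQR = 72 - 9 = 63
Final answer: 63


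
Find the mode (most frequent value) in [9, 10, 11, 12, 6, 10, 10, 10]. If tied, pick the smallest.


Count the frequency of each value:
  6 appears 1 time(s)
  9 appears 1 time(s)
  10 appears 4 time(s)
  11 appears 1 time(s)
  12 appears 1 time(s)
Maximum frequency is 4.
Only 10 reaches that frequency, so it is the mode.
Final answer: 10


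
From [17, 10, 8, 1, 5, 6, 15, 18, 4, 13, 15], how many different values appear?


List all unique values:
Distinct values: [1, 4, 5, 6, 8, 10, 13, 15, 17, 18]
Count = 10
Final answer: 10


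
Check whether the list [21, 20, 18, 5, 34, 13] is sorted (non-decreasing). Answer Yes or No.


Check consecutive pairs:
  21 <= 20? False
  20 <= 18? False
  18 <= 5? False
  5 <= 34? True
  34 <= 13? False
4 consecutive pair(s) are out of order, so the list is not sorted.
Final answer: No


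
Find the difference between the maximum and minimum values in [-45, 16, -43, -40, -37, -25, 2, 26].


Maximum value: 26
Minimum value: -45
Range = 26 - (-45) = 71
Final answer: 71


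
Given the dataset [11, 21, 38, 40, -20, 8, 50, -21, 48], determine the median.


First, sort the list: [-21, -20, 8, 11, 21, 38, 40, 48, 50]
The list has 9 elements (odd count).
The middle index is 4 (0-based), and the element there is 21.
Final answer: 21


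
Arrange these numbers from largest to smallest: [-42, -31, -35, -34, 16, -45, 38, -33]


Original list: [-42, -31, -35, -34, 16, -45, 38, -33]
Repeatedly take the largest remaining element:
  Remaining [-42, -31, -35, -34, 16, -45, 38, -33] -> largest is 38
  Remaining [-42, -31, -35, -34, 16, -45, -33] -> largest is 16
  Remaining [-42, -31, -35, -34, -45, -33] -> largest is -31
  Remaining [-42, -35, -34, -45, -33] -> largest is -33
  Remaining [-42, -35, -34, -45] -> largest is -34
  Remaining [-42, -35, -45] -> largest is -35
  Remaining [-42, -45] -> largest is -42
  Remaining [-45] -> largest is -45
Collecting the picks in order gives the descending list.
Final answer: [38, 16, -31, -33, -34, -35, -42, -45]


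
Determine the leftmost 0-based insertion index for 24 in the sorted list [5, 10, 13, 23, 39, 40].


List is sorted: [5, 10, 13, 23, 39, 40]
We need the leftmost position where 24 can be inserted, i.e. the first index whose element is >= 24 (or the end of the list if none is).
Binary search with low=0, high=6 (0-based indices):
  low=0, high=6, mid=3: a[3]=23 < 24, so low = 4
  low=4, high=6, mid=5: a[5]=40 >= 24, so high = 5
  low=4, high=5, mid=4: a[4]=39 >= 24, so high = 4
Now low = high = 4, so the insertion index is 4.
Final answer: 4


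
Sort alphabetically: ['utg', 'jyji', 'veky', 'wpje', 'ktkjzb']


Compare strings character by character (the first differing letter decides):
  'jyji' < 'ktkjzb' since 'j' < 'k' at position 1
  'ktkjzb' < 'utg' since 'k' < 'u' at position 1
  'utg' < 'veky' since 'u' < 'v' at position 1
  'veky' < 'wpje' since 'v' < 'w' at position 1
Chaining these comparisons gives the alphabetical order.
Final answer: ['jyji', 'ktkjzb', 'utg', 'veky', 'wpje']


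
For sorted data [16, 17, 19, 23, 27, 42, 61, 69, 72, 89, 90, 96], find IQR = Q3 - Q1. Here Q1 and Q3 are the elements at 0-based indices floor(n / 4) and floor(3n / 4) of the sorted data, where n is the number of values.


The data has n = 12 elements.
Q1 index = floor(12 / 4) = floor(3) = 3; Q3 index = floor(3 * 12 / 4) = floor(9) = 9
Q1 = element at index 3 = 23
Q3 = element at index 9 = 89
IQR = 89 - 23 = 66
Final answer: 66


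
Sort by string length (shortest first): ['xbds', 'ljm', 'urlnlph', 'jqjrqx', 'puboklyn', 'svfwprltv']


Compute lengths:
  'xbds' has length 4
  'ljm' has length 3
  'urlnlph' has length 7
  'jqjrqx' has length 6
  'puboklyn' has length 8
  'svfwprltv' has length 9
Lengths in increasing order: 3 < 4 < 6 < 7 < 8 < 9
Listing the words in that order gives the answer.
Final answer: ['ljm', 'xbds', 'jqjrqx', 'urlnlph', 'puboklyn', 'svfwprltv']


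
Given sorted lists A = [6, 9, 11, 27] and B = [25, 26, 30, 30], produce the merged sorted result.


List A: [6, 9, 11, 27]
List B: [25, 26, 30, 30]
Repeatedly compare the front elements and take the smaller:
  6 vs 25 -> take 6
  9 vs 25 -> take 9
  11 vs 25 -> take 11
  27 vs 25 -> take 25
  27 vs 26 -> take 26
  27 vs 30 -> take 27
  A is exhausted; append the rest of B: [30, 30]
Final answer: [6, 9, 11, 25, 26, 27, 30, 30]


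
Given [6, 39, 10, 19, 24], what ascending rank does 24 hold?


Sort ascending: [6, 10, 19, 24, 39]
Find 24 in the sorted list.
24 is at position 4 (1-indexed).
Final answer: 4


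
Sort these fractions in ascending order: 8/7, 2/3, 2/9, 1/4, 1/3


Convert to decimal for comparison:
  8/7 = 1.1429
  2/3 = 0.6667
  2/9 = 0.2222
  1/4 = 0.25
  1/3 = 0.3333
Decimals in increasing order: 0.2222 < 0.25 < 0.3333 < 0.6667 < 1.1429
Writing each back as its fraction gives the sorted order.
Final answer: 2/9, 1/4, 1/3, 2/3, 8/7


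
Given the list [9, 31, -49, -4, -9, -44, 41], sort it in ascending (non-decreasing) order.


Original list: [9, 31, -49, -4, -9, -44, 41]
Repeatedly take the smallest remaining element:
  Remaining [9, 31, -49, -4, -9, -44, 41] -> smallest is -49
  Remaining [9, 31, -4, -9, -44, 41] -> smallest is -44
  Remaining [9, 31, -4, -9, 41] -> smallest is -9
  Remaining [9, 31, -4, 41] -> smallest is -4
  Remaining [9, 31, 41] -> smallest is 9
  Remaining [31, 41] -> smallest is 31
  Remaining [41] -> smallest is 41
Collecting the picks in order gives the sorted list.
Final answer: [-49, -44, -9, -4, 9, 31, 41]


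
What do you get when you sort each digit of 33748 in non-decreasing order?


The number 33748 has digits: 3, 3, 7, 4, 8
Sorted: 3, 3, 4, 7, 8
Joining the sorted digits gives the result.
Final answer: 33478


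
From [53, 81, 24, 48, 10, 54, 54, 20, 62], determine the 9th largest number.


Sort descending: [81, 62, 54, 54, 53, 48, 24, 20, 10]
The 9th element (1-indexed) is at index 8.
Value = 10
Final answer: 10
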